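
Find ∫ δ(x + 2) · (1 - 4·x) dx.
9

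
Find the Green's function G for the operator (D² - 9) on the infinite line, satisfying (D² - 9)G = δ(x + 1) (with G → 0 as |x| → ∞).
-\frac{e^{-3|x + 1|}}{6}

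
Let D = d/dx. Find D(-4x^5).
- 20 x^{4}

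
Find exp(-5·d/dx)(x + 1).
x - 4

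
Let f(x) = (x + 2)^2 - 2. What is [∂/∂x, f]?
2 x + 4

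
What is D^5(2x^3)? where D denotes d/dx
0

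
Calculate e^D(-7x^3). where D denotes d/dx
- 7 x^{3} - 21 x^{2} - 21 x - 7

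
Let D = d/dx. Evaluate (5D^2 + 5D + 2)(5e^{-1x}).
10 e^{- x}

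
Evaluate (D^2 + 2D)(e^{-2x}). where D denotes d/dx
0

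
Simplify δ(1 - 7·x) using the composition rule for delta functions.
\frac{\delta(x - 1/7)}{7}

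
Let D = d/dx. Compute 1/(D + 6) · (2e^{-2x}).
\frac{e^{- 2 x}}{2}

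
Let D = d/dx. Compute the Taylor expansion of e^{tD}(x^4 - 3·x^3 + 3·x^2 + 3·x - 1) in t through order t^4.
t^{4} + t^{3} \left(4 x - 3\right) + t^{2} \left(6 x^{2} - 9 x + 3\right) + t \left(4 x^{3} - 9 x^{2} + 6 x + 3\right) + x^{4} - 3 x^{3} + 3 x^{2} + 3 x - 1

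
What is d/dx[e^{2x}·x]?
\left(2 x + 1\right) e^{2 x}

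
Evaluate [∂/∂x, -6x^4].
- 24 x^{3}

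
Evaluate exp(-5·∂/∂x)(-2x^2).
- 2 x^{2} + 20 x - 50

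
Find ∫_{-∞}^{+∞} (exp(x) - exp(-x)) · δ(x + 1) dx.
- 2 \sinh{\left(1 \right)}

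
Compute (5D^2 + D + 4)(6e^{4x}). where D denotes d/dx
528 e^{4 x}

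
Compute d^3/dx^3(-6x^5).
- 360 x^{2}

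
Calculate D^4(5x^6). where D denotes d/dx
1800 x^{2}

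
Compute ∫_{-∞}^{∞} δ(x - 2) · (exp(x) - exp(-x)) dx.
2 \sinh{\left(2 \right)}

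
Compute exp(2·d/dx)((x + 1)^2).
x^{2} + 6 x + 9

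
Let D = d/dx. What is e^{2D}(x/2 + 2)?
\frac{x}{2} + 3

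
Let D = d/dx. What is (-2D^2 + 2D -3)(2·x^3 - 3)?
- 6 x^{3} + 12 x^{2} - 24 x + 9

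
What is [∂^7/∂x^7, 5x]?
35\frac{d^{6}}{dx^{6}}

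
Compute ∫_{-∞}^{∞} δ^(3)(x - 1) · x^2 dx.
0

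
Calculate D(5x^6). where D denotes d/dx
30 x^{5}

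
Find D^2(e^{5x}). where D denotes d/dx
25 e^{5 x}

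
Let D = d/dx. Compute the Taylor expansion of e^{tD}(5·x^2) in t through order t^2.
5 t^{2} + 10 t x + 5 x^{2}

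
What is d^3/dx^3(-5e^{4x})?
- 320 e^{4 x}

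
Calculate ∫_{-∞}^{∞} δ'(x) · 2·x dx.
-2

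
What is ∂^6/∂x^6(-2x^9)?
- 120960 x^{3}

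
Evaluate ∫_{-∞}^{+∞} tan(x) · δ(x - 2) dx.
\tan{\left(2 \right)}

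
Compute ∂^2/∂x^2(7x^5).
140 x^{3}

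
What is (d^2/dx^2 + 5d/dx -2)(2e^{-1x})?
- 12 e^{- x}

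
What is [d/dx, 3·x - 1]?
3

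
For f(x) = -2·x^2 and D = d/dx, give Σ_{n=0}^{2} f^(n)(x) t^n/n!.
- 2 t^{2} - 4 t x - 2 x^{2}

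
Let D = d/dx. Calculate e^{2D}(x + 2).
x + 4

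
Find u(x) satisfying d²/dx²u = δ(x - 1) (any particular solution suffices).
\frac{|x - 1|}{2}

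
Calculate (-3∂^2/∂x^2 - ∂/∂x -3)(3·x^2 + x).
- 9 x^{2} - 9 x - 19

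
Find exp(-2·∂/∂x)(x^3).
x^{3} - 6 x^{2} + 12 x - 8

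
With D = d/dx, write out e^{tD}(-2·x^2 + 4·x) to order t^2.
- 2 t^{2} - 4 t \left(x - 1\right) - 2 x^{2} + 4 x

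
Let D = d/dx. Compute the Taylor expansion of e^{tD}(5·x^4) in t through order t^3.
5 x \left(4 t^{3} + 6 t^{2} x + 4 t x^{2} + x^{3}\right)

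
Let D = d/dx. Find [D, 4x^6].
24 x^{5}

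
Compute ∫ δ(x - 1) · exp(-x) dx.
e^{-1}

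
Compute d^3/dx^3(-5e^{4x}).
- 320 e^{4 x}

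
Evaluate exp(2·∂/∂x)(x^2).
x^{2} + 4 x + 4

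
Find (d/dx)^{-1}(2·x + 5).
x^{2} + 5 x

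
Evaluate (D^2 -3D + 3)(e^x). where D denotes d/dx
e^{x}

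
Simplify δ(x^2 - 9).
\frac{\delta(x - 3) + \delta(x + 3)}{6}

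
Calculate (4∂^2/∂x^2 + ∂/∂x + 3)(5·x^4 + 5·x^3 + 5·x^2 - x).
15 x^{4} + 35 x^{3} + 270 x^{2} + 127 x + 39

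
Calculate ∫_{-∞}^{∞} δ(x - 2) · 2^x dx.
4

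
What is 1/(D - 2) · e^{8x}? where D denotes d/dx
\frac{e^{8 x}}{6}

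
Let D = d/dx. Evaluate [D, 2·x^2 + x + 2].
4 x + 1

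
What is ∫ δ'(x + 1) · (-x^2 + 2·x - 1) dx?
-4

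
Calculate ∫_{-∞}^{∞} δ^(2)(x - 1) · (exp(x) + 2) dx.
e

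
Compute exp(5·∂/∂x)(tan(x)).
\tan{\left(x + 5 \right)}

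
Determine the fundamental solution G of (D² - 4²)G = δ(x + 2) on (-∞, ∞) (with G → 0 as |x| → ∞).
-\frac{e^{-4|x + 2|}}{8}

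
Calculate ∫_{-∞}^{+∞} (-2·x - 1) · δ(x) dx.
-1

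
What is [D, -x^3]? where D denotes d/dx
- 3 x^{2}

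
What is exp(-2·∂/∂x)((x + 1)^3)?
x^{3} - 3 x^{2} + 3 x - 1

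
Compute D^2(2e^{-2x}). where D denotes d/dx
8 e^{- 2 x}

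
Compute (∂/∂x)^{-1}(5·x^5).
\frac{5 x^{6}}{6}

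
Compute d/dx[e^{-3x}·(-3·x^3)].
9 x^{2} \left(x - 1\right) e^{- 3 x}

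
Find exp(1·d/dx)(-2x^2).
- 2 x^{2} - 4 x - 2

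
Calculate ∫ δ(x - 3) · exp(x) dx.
e^{3}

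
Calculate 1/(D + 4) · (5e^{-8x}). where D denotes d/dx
- \frac{5 e^{- 8 x}}{4}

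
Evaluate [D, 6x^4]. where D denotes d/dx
24 x^{3}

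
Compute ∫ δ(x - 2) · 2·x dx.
4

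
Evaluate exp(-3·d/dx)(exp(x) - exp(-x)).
- e^{3 - x} + e^{x - 3}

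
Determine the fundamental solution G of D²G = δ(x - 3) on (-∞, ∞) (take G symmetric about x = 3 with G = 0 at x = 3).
\frac{|x - 3|}{2}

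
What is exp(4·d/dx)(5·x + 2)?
5 x + 22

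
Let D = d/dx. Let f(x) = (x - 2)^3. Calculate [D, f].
3 \left(x - 2\right)^{2}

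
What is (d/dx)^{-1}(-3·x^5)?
- \frac{x^{6}}{2}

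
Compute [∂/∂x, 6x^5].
30 x^{4}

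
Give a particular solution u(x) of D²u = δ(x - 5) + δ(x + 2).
\frac{|x - 5|}{2} + \frac{|x + 2|}{2}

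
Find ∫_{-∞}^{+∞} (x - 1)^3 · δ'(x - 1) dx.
0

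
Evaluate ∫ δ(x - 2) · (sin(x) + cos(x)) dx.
\cos{\left(2 \right)} + \sin{\left(2 \right)}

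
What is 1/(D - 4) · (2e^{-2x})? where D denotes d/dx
- \frac{e^{- 2 x}}{3}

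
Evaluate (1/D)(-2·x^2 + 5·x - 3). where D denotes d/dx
- \frac{2 x^{3}}{3} + \frac{5 x^{2}}{2} - 3 x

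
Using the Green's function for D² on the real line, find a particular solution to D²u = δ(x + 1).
\frac{|x + 1|}{2}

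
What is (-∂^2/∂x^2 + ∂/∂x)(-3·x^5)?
15 x^{3} \left(4 - x\right)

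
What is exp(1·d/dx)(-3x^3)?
- 3 x^{3} - 9 x^{2} - 9 x - 3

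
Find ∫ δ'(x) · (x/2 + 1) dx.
- \frac{1}{2}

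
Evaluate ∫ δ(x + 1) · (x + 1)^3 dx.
0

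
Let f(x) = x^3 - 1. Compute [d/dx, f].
3 x^{2}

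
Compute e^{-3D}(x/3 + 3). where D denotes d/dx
\frac{x}{3} + 2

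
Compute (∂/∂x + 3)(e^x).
4 e^{x}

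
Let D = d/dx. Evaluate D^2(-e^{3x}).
- 9 e^{3 x}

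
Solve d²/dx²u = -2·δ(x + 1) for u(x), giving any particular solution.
-|x + 1|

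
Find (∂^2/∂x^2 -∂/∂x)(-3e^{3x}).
- 18 e^{3 x}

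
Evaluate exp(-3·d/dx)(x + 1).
x - 2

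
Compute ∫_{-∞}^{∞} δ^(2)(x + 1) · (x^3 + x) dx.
-6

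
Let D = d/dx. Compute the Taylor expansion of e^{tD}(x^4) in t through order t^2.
x^{2} \left(6 t^{2} + 4 t x + x^{2}\right)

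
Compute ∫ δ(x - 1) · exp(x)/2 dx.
\frac{e}{2}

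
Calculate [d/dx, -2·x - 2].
-2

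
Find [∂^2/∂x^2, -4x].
-8\frac{d}{dx}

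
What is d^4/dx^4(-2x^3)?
0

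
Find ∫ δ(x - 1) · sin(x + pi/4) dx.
\sin{\left(\frac{\pi}{4} + 1 \right)}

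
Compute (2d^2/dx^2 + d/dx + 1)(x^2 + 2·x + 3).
x^{2} + 4 x + 9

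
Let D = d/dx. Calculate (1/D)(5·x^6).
\frac{5 x^{7}}{7}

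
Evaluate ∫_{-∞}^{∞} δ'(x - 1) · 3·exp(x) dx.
- 3 e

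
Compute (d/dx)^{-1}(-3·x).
- \frac{3 x^{2}}{2}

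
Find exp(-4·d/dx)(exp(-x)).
e^{4 - x}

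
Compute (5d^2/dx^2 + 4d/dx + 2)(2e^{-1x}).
6 e^{- x}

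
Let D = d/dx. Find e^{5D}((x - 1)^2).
x^{2} + 8 x + 16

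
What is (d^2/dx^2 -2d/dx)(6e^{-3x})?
90 e^{- 3 x}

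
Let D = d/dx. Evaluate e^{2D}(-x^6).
- x^{6} - 12 x^{5} - 60 x^{4} - 160 x^{3} - 240 x^{2} - 192 x - 64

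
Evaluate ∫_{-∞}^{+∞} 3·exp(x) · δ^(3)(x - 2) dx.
- 3 e^{2}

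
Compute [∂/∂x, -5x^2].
- 10 x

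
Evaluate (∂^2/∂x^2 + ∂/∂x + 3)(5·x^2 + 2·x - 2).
15 x^{2} + 16 x + 6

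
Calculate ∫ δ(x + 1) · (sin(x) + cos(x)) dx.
- \sin{\left(1 \right)} + \cos{\left(1 \right)}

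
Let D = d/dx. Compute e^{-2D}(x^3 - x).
x^{3} - 6 x^{2} + 11 x - 6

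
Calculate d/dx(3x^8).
24 x^{7}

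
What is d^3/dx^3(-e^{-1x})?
e^{- x}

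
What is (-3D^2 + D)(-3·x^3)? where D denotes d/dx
9 x \left(6 - x\right)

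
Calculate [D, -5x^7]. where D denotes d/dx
- 35 x^{6}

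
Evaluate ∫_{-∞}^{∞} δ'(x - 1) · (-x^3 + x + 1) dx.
2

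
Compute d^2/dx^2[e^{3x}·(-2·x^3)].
- 6 x \left(3 x^{2} + 6 x + 2\right) e^{3 x}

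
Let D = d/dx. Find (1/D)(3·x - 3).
\frac{3 x^{2}}{2} - 3 x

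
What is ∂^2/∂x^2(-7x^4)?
- 84 x^{2}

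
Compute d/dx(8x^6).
48 x^{5}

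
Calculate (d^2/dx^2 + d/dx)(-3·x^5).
15 x^{3} \left(- x - 4\right)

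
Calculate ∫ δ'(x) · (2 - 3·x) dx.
3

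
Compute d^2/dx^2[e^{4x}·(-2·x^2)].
\left(- 32 x^{2} - 32 x - 4\right) e^{4 x}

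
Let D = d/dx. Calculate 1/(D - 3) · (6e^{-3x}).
- e^{- 3 x}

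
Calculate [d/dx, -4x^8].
- 32 x^{7}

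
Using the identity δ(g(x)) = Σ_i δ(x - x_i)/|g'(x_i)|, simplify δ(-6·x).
\frac{\delta(x)}{6}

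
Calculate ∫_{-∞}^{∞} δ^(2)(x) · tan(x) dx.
0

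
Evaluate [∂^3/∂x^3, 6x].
18\frac{d^{2}}{dx^{2}}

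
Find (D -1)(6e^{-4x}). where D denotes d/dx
- 30 e^{- 4 x}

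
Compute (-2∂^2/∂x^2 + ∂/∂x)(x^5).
5 x^{3} \left(x - 8\right)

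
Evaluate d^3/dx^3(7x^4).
168 x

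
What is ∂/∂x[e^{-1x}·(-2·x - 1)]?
\left(2 x - 1\right) e^{- x}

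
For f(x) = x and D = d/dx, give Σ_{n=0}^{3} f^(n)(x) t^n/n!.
t + x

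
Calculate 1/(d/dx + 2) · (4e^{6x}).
\frac{e^{6 x}}{2}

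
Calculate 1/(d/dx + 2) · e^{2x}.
\frac{e^{2 x}}{4}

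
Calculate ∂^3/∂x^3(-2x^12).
- 2640 x^{9}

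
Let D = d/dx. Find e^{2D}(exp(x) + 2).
e^{x + 2} + 2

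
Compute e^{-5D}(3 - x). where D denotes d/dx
8 - x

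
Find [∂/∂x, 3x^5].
15 x^{4}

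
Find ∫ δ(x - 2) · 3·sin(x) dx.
3 \sin{\left(2 \right)}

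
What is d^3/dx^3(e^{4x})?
64 e^{4 x}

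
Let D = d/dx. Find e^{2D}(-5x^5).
- 5 x^{5} - 50 x^{4} - 200 x^{3} - 400 x^{2} - 400 x - 160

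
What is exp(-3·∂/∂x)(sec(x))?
\sec{\left(x - 3 \right)}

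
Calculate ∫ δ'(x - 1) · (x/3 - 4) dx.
- \frac{1}{3}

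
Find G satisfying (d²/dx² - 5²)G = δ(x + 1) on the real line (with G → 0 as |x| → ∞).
-\frac{e^{-5|x + 1|}}{10}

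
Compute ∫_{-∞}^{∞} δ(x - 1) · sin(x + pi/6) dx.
\sin{\left(\frac{\pi}{6} + 1 \right)}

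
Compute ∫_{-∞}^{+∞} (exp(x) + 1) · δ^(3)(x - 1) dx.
- e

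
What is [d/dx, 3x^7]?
21 x^{6}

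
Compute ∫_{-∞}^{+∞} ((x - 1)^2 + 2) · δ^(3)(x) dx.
0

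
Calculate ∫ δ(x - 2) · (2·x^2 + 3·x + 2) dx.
16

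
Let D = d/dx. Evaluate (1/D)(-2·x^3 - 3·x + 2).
- \frac{x^{4}}{2} - \frac{3 x^{2}}{2} + 2 x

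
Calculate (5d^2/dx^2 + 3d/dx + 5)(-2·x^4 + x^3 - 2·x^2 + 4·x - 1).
- 10 x^{4} - 19 x^{3} - 121 x^{2} + 38 x - 13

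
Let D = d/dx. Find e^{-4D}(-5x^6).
- 5 x^{6} + 120 x^{5} - 1200 x^{4} + 6400 x^{3} - 19200 x^{2} + 30720 x - 20480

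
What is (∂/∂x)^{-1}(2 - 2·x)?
- x^{2} + 2 x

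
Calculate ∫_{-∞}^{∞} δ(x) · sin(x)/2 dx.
0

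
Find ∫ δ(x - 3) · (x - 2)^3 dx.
1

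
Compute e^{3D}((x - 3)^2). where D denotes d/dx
x^{2}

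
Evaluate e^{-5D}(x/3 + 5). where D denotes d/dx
\frac{x}{3} + \frac{10}{3}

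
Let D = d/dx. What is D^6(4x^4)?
0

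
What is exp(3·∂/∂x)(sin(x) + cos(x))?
\sqrt{2} \sin{\left(x + \frac{\pi}{4} + 3 \right)}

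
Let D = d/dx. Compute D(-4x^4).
- 16 x^{3}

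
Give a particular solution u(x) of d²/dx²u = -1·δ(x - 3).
-\frac{|x - 3|}{2}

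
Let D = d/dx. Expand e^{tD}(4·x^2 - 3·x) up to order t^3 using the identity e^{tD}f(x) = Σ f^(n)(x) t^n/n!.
4 t^{2} + t \left(8 x - 3\right) + 4 x^{2} - 3 x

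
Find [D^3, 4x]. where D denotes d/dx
12D^{2}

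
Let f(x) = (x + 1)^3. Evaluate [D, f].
3 \left(x + 1\right)^{2}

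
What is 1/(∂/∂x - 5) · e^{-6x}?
- \frac{e^{- 6 x}}{11}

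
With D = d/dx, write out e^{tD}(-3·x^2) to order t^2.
- 3 t^{2} - 6 t x - 3 x^{2}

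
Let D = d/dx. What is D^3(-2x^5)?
- 120 x^{2}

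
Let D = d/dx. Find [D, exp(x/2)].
\frac{e^{\frac{x}{2}}}{2}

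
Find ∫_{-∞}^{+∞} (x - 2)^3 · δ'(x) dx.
-12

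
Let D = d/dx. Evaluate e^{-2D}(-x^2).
- x^{2} + 4 x - 4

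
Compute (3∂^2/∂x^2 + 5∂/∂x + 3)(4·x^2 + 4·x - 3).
12 x^{2} + 52 x + 35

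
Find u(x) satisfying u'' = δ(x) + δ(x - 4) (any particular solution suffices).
\frac{|x|}{2} + \frac{|x - 4|}{2}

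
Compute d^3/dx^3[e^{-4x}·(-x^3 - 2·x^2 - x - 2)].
2 \left(32 x^{3} - 8 x^{2} - 28 x + 61\right) e^{- 4 x}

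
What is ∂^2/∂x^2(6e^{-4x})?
96 e^{- 4 x}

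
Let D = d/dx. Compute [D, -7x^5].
- 35 x^{4}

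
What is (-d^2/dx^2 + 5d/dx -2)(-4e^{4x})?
- 8 e^{4 x}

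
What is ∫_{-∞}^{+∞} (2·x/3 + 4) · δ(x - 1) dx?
\frac{14}{3}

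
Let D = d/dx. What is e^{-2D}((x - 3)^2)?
x^{2} - 10 x + 25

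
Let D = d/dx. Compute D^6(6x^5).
0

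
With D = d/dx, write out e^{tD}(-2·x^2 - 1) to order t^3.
- 2 t^{2} - 4 t x - 2 x^{2} - 1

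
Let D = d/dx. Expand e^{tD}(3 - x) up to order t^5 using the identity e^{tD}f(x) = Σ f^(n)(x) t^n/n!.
- t - x + 3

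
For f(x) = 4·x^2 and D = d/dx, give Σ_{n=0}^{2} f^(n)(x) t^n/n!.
4 t^{2} + 8 t x + 4 x^{2}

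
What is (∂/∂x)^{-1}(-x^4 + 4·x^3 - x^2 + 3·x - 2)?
- \frac{x^{5}}{5} + x^{4} - \frac{x^{3}}{3} + \frac{3 x^{2}}{2} - 2 x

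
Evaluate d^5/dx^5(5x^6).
3600 x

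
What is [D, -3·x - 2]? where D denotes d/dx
-3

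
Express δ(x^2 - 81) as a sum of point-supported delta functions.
\frac{\delta(x - 9) + \delta(x + 9)}{18}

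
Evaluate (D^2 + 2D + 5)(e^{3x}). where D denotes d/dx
20 e^{3 x}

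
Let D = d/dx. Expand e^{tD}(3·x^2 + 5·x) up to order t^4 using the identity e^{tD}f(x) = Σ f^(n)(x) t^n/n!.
3 t^{2} + t \left(6 x + 5\right) + 3 x^{2} + 5 x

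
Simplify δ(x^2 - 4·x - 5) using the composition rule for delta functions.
\frac{\delta(x - 5) + \delta(x + 1)}{6}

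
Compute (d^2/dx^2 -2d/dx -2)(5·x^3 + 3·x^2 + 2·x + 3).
- 10 x^{3} - 36 x^{2} + 14 x - 4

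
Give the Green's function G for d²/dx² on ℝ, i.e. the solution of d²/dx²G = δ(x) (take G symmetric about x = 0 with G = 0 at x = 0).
\frac{|x|}{2}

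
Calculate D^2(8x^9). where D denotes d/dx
576 x^{7}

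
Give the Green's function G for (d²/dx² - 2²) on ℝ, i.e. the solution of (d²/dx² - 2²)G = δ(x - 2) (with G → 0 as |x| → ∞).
-\frac{e^{-2|x - 2|}}{4}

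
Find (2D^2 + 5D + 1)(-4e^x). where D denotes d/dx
- 32 e^{x}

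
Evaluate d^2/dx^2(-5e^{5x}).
- 125 e^{5 x}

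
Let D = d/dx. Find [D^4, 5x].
20D^{3}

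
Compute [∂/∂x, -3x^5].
- 15 x^{4}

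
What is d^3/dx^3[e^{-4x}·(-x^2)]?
8 \left(8 x^{2} - 12 x + 3\right) e^{- 4 x}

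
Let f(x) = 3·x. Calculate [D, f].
3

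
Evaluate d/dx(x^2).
2 x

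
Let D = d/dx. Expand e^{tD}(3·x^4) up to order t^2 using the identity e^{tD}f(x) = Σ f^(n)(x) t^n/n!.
3 x^{2} \left(6 t^{2} + 4 t x + x^{2}\right)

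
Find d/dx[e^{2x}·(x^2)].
2 x \left(x + 1\right) e^{2 x}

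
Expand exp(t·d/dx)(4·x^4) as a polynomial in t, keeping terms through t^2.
4 x^{2} \left(6 t^{2} + 4 t x + x^{2}\right)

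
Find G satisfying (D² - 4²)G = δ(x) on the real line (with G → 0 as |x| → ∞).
-\frac{e^{-4|x|}}{8}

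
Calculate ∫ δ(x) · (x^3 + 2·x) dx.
0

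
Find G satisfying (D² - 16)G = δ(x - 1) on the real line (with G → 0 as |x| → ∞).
-\frac{e^{-4|x - 1|}}{8}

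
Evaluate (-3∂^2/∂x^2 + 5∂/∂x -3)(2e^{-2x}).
- 50 e^{- 2 x}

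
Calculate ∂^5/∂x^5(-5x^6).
- 3600 x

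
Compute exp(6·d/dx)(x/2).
\frac{x}{2} + 3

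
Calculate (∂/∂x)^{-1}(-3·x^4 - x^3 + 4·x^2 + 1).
- \frac{3 x^{5}}{5} - \frac{x^{4}}{4} + \frac{4 x^{3}}{3} + x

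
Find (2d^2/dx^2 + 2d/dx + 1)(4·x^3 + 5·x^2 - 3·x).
4 x^{3} + 29 x^{2} + 65 x + 14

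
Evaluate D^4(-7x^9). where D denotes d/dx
- 21168 x^{5}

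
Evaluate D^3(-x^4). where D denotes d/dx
- 24 x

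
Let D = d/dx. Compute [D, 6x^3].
18 x^{2}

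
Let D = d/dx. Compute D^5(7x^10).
211680 x^{5}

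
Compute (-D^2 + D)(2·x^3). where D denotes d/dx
6 x \left(x - 2\right)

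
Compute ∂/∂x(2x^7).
14 x^{6}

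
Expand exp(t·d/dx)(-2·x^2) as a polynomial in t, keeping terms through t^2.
- 2 t^{2} - 4 t x - 2 x^{2}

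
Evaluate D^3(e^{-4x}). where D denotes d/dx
- 64 e^{- 4 x}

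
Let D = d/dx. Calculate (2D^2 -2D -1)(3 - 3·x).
3 x + 3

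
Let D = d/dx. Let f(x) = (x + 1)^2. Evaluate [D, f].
2 x + 2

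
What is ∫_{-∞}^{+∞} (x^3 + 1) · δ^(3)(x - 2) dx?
-6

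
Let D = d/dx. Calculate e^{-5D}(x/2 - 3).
\frac{x}{2} - \frac{11}{2}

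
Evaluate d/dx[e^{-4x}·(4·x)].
4 \left(1 - 4 x\right) e^{- 4 x}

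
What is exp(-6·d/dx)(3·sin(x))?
3 \sin{\left(x - 6 \right)}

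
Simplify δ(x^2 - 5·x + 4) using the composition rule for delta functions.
\frac{\delta(x - 1) + \delta(x - 4)}{3}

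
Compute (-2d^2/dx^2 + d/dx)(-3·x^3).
9 x \left(4 - x\right)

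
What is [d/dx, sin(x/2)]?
\frac{\cos{\left(\frac{x}{2} \right)}}{2}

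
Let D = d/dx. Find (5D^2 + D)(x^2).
2 x + 10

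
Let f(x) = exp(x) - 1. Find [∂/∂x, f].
e^{x}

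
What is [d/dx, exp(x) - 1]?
e^{x}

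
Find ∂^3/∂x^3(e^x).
e^{x}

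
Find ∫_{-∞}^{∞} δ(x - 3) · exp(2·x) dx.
e^{6}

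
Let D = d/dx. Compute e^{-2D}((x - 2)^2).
x^{2} - 8 x + 16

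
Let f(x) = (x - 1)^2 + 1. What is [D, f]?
2 x - 2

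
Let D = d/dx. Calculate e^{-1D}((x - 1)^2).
x^{2} - 4 x + 4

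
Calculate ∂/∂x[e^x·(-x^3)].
x^{2} \left(- x - 3\right) e^{x}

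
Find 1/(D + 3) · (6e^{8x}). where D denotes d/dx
\frac{6 e^{8 x}}{11}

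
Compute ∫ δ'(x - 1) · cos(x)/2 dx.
\frac{\sin{\left(1 \right)}}{2}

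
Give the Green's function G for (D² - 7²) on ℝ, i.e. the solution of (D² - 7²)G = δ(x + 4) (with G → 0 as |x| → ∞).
-\frac{e^{-7|x + 4|}}{14}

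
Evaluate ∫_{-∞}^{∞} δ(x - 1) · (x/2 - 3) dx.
- \frac{5}{2}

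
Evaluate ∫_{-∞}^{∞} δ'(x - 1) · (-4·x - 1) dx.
4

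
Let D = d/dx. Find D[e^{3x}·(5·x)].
\left(15 x + 5\right) e^{3 x}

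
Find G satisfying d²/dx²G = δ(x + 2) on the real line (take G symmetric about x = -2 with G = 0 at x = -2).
\frac{|x + 2|}{2}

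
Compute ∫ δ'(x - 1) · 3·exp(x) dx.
- 3 e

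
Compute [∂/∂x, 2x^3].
6 x^{2}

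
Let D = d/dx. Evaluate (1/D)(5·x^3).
\frac{5 x^{4}}{4}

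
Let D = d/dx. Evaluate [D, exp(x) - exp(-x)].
2 \cosh{\left(x \right)}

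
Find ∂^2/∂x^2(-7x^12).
- 924 x^{10}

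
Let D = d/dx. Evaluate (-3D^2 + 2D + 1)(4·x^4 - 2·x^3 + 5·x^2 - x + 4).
4 x^{4} + 30 x^{3} - 151 x^{2} + 55 x - 28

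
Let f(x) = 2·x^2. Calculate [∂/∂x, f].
4 x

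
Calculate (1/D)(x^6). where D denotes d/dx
\frac{x^{7}}{7}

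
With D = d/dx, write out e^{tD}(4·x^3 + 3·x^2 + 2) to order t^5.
4 t^{3} + t^{2} \left(12 x + 3\right) + 6 t x \left(2 x + 1\right) + 4 x^{3} + 3 x^{2} + 2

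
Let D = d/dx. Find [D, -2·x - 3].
-2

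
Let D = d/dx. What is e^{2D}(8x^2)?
8 x^{2} + 32 x + 32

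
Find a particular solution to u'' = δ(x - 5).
\frac{|x - 5|}{2}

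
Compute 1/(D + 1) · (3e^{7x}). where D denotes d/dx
\frac{3 e^{7 x}}{8}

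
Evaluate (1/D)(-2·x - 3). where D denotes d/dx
- x^{2} - 3 x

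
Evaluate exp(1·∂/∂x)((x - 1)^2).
x^{2}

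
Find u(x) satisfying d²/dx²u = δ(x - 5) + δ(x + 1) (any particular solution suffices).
\frac{|x - 5|}{2} + \frac{|x + 1|}{2}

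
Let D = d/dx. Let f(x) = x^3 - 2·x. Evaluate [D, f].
3 x^{2} - 2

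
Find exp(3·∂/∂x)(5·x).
5 x + 15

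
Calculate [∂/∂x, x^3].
3 x^{2}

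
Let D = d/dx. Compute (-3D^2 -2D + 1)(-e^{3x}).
32 e^{3 x}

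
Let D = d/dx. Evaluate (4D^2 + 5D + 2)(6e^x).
66 e^{x}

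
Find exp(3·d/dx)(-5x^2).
- 5 x^{2} - 30 x - 45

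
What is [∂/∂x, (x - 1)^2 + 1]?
2 x - 2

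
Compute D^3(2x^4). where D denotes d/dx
48 x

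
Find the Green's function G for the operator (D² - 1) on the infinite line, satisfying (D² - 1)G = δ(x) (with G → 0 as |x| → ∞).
-\frac{e^{-|x|}}{2}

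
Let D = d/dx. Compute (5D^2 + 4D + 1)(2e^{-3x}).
68 e^{- 3 x}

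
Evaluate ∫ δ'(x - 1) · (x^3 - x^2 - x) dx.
0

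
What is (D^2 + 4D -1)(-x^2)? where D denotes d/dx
x^{2} - 8 x - 2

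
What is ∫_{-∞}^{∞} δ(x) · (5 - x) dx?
5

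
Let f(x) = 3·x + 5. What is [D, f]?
3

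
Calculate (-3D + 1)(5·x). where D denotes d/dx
5 x - 15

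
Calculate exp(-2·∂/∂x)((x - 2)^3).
x^{3} - 12 x^{2} + 48 x - 64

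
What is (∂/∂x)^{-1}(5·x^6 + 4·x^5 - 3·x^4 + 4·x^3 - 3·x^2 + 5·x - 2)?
\frac{5 x^{7}}{7} + \frac{2 x^{6}}{3} - \frac{3 x^{5}}{5} + x^{4} - x^{3} + \frac{5 x^{2}}{2} - 2 x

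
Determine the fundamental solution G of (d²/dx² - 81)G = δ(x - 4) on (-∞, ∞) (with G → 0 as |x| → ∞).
-\frac{e^{-9|x - 4|}}{18}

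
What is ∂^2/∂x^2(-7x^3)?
- 42 x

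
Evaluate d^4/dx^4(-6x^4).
-144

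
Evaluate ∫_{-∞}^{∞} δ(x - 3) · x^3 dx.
27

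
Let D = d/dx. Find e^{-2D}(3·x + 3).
3 x - 3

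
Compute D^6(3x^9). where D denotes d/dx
181440 x^{3}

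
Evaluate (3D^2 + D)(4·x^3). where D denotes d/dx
12 x \left(x + 6\right)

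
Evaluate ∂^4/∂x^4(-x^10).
- 5040 x^{6}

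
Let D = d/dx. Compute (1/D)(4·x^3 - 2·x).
x^{4} - x^{2}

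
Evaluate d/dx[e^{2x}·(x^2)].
2 x \left(x + 1\right) e^{2 x}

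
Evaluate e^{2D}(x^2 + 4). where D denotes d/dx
x^{2} + 4 x + 8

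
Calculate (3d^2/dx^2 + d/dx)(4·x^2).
8 x + 24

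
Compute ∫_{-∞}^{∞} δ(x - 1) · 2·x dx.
2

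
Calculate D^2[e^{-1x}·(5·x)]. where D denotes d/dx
5 \left(x - 2\right) e^{- x}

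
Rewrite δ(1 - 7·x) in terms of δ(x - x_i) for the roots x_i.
\frac{\delta(x - 1/7)}{7}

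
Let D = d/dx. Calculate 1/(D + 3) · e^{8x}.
\frac{e^{8 x}}{11}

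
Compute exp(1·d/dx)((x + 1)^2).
x^{2} + 4 x + 4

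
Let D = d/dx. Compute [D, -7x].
-7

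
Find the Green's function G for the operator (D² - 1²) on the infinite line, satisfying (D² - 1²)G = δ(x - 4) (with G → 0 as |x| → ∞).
-\frac{e^{-|x - 4|}}{2}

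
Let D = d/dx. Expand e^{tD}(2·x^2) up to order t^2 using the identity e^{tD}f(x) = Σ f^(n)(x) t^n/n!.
2 t^{2} + 4 t x + 2 x^{2}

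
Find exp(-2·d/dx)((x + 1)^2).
x^{2} - 2 x + 1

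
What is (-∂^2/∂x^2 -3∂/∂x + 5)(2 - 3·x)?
19 - 15 x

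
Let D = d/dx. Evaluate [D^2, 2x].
4D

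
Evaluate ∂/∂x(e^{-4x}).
- 4 e^{- 4 x}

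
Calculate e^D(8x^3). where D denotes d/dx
8 x^{3} + 24 x^{2} + 24 x + 8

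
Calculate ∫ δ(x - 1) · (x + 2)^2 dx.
9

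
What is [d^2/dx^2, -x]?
-2\frac{d}{dx}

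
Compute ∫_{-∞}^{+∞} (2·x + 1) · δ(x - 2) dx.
5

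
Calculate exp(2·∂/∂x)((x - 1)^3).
x^{3} + 3 x^{2} + 3 x + 1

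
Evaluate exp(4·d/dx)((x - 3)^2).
x^{2} + 2 x + 1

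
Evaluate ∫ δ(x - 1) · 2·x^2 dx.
2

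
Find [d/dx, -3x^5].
- 15 x^{4}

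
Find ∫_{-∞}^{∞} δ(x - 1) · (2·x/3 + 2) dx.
\frac{8}{3}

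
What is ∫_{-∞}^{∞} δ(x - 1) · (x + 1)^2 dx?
4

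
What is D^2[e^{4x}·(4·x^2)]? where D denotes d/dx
\left(64 x^{2} + 64 x + 8\right) e^{4 x}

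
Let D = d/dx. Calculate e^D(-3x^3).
- 3 x^{3} - 9 x^{2} - 9 x - 3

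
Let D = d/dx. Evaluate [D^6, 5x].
30D^{5}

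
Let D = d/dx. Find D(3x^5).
15 x^{4}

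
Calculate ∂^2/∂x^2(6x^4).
72 x^{2}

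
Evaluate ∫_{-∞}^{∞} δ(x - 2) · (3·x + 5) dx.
11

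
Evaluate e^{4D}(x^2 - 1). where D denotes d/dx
x^{2} + 8 x + 15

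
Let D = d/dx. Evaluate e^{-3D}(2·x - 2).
2 x - 8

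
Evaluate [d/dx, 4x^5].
20 x^{4}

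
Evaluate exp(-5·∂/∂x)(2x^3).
2 x^{3} - 30 x^{2} + 150 x - 250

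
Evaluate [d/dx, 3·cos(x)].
- 3 \sin{\left(x \right)}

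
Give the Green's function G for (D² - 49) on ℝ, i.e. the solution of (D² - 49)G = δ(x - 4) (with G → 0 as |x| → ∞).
-\frac{e^{-7|x - 4|}}{14}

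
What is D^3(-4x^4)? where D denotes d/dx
- 96 x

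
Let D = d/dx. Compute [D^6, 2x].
12D^{5}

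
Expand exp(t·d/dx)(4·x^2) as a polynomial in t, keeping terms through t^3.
4 t^{2} + 8 t x + 4 x^{2}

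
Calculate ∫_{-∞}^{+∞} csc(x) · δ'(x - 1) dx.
\cot{\left(1 \right)} \csc{\left(1 \right)}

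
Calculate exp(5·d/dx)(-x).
- x - 5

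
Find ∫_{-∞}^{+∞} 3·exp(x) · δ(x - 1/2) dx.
3 e^{\frac{1}{2}}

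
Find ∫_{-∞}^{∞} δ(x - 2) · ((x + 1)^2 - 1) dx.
8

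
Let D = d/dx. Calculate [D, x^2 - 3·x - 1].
2 x - 3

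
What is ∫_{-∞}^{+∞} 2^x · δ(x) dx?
1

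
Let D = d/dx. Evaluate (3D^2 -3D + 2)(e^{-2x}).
20 e^{- 2 x}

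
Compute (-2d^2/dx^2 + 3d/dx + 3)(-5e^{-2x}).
55 e^{- 2 x}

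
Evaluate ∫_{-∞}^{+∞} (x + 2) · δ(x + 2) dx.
0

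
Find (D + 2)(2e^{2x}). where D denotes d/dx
8 e^{2 x}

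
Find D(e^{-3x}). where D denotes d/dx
- 3 e^{- 3 x}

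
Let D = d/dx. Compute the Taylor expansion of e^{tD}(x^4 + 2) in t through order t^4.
t^{4} + 4 t^{3} x + 6 t^{2} x^{2} + 4 t x^{3} + x^{4} + 2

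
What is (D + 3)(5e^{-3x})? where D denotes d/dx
0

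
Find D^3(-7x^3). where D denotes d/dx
-42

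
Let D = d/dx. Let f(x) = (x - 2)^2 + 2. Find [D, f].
2 x - 4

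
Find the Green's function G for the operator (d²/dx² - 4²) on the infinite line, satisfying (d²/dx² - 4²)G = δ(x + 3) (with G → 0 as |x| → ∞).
-\frac{e^{-4|x + 3|}}{8}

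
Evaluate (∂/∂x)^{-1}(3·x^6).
\frac{3 x^{7}}{7}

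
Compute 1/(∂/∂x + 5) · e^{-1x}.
\frac{e^{- x}}{4}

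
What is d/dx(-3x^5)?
- 15 x^{4}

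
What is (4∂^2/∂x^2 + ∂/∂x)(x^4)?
4 x^{2} \left(x + 12\right)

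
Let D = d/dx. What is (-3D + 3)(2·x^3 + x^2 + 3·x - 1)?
6 x^{3} - 15 x^{2} + 3 x - 12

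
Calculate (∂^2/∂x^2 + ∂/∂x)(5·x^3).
15 x \left(x + 2\right)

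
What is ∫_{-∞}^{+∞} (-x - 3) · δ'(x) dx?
1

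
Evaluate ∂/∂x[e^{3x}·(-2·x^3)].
6 x^{2} \left(- x - 1\right) e^{3 x}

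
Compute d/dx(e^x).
e^{x}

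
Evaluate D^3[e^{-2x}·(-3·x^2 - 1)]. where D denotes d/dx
4 \left(6 x^{2} - 18 x + 11\right) e^{- 2 x}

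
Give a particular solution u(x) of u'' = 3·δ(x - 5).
\frac{3|x - 5|}{2}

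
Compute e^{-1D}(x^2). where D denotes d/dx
x^{2} - 2 x + 1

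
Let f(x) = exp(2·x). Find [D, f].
2 e^{2 x}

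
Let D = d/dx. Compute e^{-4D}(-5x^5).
- 5 x^{5} + 100 x^{4} - 800 x^{3} + 3200 x^{2} - 6400 x + 5120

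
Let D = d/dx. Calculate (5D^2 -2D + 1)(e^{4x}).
73 e^{4 x}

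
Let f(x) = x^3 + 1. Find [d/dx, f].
3 x^{2}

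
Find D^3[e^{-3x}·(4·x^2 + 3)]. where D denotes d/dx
9 \left(- 12 x^{2} + 24 x - 17\right) e^{- 3 x}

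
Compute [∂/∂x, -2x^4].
- 8 x^{3}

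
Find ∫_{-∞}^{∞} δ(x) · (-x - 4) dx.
-4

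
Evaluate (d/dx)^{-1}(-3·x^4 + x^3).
- \frac{3 x^{5}}{5} + \frac{x^{4}}{4}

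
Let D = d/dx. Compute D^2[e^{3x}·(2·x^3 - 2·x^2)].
\left(18 x^{3} + 18 x^{2} - 12 x - 4\right) e^{3 x}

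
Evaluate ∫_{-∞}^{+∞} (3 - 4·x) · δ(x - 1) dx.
-1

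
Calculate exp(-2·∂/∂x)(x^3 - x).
x^{3} - 6 x^{2} + 11 x - 6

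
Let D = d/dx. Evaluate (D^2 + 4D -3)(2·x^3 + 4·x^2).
- 6 x^{3} + 12 x^{2} + 44 x + 8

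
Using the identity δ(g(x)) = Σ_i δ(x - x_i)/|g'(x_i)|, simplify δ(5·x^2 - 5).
\frac{\delta(x - 1) + \delta(x + 1)}{10}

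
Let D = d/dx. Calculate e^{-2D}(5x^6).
5 x^{6} - 60 x^{5} + 300 x^{4} - 800 x^{3} + 1200 x^{2} - 960 x + 320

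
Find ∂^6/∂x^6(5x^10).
756000 x^{4}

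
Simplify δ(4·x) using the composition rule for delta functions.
\frac{\delta(x)}{4}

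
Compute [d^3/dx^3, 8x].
24\frac{d^{2}}{dx^{2}}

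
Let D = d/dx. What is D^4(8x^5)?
960 x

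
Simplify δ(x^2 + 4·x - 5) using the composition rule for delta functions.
\frac{\delta(x + 5) + \delta(x - 1)}{6}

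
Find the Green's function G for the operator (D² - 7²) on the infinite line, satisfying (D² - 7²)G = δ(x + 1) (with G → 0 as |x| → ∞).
-\frac{e^{-7|x + 1|}}{14}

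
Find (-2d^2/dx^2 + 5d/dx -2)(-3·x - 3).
6 x - 9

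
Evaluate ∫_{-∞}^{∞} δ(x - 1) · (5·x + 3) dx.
8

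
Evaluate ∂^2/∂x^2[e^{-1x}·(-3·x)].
3 \left(2 - x\right) e^{- x}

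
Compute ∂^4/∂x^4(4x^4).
96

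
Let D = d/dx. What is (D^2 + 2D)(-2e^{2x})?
- 16 e^{2 x}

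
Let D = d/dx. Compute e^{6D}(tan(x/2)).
\tan{\left(\frac{x}{2} + 3 \right)}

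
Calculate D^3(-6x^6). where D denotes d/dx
- 720 x^{3}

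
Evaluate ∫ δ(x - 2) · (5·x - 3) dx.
7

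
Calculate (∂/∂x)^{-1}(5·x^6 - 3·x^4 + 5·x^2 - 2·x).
\frac{5 x^{7}}{7} - \frac{3 x^{5}}{5} + \frac{5 x^{3}}{3} - x^{2}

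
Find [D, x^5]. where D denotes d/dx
5 x^{4}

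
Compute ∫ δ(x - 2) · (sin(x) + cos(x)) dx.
\cos{\left(2 \right)} + \sin{\left(2 \right)}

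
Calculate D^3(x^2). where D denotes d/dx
0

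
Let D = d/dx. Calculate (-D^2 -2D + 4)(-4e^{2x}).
16 e^{2 x}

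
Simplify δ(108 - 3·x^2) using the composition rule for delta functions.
\frac{\delta(x - 6) + \delta(x + 6)}{36}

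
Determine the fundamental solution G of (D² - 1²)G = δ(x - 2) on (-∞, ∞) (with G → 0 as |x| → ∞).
-\frac{e^{-|x - 2|}}{2}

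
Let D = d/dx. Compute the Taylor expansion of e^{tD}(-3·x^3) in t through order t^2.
3 x \left(- 3 t^{2} - 3 t x - x^{2}\right)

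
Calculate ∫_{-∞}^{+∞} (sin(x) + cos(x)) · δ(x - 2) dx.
\cos{\left(2 \right)} + \sin{\left(2 \right)}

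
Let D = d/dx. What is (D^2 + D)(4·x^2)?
8 x + 8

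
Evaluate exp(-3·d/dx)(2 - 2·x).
8 - 2 x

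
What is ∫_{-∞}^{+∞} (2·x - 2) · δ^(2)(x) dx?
0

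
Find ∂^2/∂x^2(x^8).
56 x^{6}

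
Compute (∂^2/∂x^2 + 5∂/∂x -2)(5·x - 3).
31 - 10 x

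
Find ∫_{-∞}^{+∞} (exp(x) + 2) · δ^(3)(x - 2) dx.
- e^{2}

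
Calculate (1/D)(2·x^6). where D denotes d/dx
\frac{2 x^{7}}{7}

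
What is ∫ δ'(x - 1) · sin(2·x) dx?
- 2 \cos{\left(2 \right)}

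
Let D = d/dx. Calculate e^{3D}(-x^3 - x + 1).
- x^{3} - 9 x^{2} - 28 x - 29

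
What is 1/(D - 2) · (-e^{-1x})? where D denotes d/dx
\frac{e^{- x}}{3}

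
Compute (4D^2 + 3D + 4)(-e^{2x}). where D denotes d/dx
- 26 e^{2 x}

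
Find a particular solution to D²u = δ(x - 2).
\frac{|x - 2|}{2}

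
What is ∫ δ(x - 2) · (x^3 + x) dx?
10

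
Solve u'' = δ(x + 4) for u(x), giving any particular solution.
\frac{|x + 4|}{2}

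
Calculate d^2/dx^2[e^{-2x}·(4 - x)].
4 \left(5 - x\right) e^{- 2 x}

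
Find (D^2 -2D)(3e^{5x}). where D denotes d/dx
45 e^{5 x}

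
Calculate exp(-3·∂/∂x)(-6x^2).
- 6 x^{2} + 36 x - 54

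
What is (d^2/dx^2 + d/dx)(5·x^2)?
10 x + 10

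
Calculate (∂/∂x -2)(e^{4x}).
2 e^{4 x}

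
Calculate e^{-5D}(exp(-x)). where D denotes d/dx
e^{5 - x}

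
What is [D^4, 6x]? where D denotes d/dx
24D^{3}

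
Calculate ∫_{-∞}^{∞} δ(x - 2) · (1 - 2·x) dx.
-3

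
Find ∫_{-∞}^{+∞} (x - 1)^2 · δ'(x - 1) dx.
0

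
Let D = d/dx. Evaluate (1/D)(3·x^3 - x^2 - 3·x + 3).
\frac{3 x^{4}}{4} - \frac{x^{3}}{3} - \frac{3 x^{2}}{2} + 3 x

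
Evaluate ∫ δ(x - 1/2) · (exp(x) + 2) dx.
e^{\frac{1}{2}} + 2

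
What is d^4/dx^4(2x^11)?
15840 x^{7}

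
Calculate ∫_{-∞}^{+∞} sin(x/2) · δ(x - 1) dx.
\sin{\left(\frac{1}{2} \right)}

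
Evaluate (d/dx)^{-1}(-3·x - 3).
- \frac{3 x^{2}}{2} - 3 x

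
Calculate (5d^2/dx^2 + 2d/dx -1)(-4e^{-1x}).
- 8 e^{- x}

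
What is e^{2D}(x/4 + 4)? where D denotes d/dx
\frac{x}{4} + \frac{9}{2}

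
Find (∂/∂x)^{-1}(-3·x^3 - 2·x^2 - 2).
- \frac{3 x^{4}}{4} - \frac{2 x^{3}}{3} - 2 x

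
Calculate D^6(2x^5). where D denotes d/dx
0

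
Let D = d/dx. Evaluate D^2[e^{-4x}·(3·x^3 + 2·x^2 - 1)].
2 \left(24 x^{3} - 20 x^{2} - 7 x - 6\right) e^{- 4 x}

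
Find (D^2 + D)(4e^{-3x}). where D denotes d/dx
24 e^{- 3 x}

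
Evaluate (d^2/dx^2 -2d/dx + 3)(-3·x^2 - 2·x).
- 9 x^{2} + 6 x - 2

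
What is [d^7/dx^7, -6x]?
-42\frac{d^{6}}{dx^{6}}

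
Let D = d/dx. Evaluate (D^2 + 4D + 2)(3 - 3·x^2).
6 x \left(- x - 4\right)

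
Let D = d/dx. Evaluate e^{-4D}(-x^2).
- x^{2} + 8 x - 16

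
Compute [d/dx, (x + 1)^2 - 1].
2 x + 2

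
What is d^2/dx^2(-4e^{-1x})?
- 4 e^{- x}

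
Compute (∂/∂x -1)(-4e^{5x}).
- 16 e^{5 x}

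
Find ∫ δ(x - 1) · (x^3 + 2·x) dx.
3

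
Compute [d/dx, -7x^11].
- 77 x^{10}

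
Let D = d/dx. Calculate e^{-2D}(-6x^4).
- 6 x^{4} + 48 x^{3} - 144 x^{2} + 192 x - 96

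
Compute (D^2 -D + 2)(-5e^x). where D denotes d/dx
- 10 e^{x}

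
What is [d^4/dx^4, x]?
4\frac{d^{3}}{dx^{3}}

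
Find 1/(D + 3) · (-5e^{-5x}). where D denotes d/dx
\frac{5 e^{- 5 x}}{2}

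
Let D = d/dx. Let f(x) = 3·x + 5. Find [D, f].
3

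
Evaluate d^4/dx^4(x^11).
7920 x^{7}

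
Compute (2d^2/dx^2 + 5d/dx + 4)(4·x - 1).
16 x + 16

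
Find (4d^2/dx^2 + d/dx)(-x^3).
3 x \left(- x - 8\right)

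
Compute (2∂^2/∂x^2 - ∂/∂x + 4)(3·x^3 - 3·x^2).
12 x^{3} - 21 x^{2} + 42 x - 12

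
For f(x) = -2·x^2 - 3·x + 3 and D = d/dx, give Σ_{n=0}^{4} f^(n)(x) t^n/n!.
- 2 t^{2} - t \left(4 x + 3\right) - 2 x^{2} - 3 x + 3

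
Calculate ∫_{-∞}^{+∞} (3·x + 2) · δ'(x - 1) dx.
-3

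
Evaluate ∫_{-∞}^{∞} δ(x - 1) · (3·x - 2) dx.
1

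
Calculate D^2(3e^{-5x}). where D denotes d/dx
75 e^{- 5 x}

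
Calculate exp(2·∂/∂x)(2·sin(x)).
2 \sin{\left(x + 2 \right)}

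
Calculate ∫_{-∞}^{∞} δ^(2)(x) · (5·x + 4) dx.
0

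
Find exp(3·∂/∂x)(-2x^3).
- 2 x^{3} - 18 x^{2} - 54 x - 54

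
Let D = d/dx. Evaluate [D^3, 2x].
6D^{2}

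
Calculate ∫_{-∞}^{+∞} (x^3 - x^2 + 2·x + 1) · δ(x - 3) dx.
25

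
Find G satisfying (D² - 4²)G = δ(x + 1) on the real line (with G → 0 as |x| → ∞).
-\frac{e^{-4|x + 1|}}{8}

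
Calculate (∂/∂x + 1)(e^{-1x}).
0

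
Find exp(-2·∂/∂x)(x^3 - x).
x^{3} - 6 x^{2} + 11 x - 6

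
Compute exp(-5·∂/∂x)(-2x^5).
- 2 x^{5} + 50 x^{4} - 500 x^{3} + 2500 x^{2} - 6250 x + 6250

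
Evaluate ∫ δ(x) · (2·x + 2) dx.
2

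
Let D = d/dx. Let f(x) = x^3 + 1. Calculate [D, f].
3 x^{2}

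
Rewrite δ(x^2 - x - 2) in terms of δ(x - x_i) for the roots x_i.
\frac{\delta(x - 2) + \delta(x + 1)}{3}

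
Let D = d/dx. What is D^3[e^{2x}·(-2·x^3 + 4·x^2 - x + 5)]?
\left(- 16 x^{3} - 40 x^{2} + 16 x + 64\right) e^{2 x}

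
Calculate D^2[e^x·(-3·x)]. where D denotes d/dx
3 \left(- x - 2\right) e^{x}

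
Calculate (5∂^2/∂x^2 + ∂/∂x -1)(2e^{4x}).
166 e^{4 x}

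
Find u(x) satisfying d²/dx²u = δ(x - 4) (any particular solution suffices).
\frac{|x - 4|}{2}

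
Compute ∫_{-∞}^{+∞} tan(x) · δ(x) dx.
0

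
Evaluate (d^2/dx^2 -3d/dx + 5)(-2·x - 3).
- 10 x - 9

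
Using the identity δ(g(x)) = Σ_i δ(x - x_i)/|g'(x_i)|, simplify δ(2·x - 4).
\frac{\delta(x - 2)}{2}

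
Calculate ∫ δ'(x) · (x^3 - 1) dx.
0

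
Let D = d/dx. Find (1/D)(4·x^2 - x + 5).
\frac{4 x^{3}}{3} - \frac{x^{2}}{2} + 5 x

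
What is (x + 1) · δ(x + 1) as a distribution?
0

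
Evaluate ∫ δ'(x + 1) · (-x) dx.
1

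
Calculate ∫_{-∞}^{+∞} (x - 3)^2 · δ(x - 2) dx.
1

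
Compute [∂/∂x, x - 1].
1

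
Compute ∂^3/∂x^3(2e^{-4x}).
- 128 e^{- 4 x}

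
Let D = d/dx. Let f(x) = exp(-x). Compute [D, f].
- e^{- x}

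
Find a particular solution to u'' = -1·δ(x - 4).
-\frac{|x - 4|}{2}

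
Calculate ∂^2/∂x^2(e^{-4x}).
16 e^{- 4 x}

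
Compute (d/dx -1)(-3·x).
3 x - 3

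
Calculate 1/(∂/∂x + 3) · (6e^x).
\frac{3 e^{x}}{2}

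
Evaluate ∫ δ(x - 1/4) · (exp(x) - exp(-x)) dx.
2 \sinh{\left(\frac{1}{4} \right)}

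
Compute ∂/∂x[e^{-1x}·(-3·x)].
3 \left(x - 1\right) e^{- x}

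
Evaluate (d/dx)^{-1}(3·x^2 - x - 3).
x^{3} - \frac{x^{2}}{2} - 3 x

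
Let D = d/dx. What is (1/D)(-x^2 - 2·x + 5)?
- \frac{x^{3}}{3} - x^{2} + 5 x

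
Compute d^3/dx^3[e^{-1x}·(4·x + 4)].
4 \left(2 - x\right) e^{- x}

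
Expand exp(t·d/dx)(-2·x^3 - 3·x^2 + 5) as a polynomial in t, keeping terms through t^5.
- 2 t^{3} - t^{2} \left(6 x + 3\right) - 6 t x \left(x + 1\right) - 2 x^{3} - 3 x^{2} + 5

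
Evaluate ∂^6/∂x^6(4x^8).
80640 x^{2}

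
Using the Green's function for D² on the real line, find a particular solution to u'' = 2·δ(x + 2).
|x + 2|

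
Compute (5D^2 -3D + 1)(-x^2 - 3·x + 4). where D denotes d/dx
- x^{2} + 3 x + 3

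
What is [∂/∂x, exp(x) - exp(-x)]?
2 \cosh{\left(x \right)}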